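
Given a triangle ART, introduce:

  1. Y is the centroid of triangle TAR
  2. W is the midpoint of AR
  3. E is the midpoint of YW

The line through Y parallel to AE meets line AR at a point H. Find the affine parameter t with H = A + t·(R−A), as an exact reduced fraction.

t = -1/2

Assign A = (0, 0), R = (1, 0), T = (0, 1) — the answer is frame-independent, so this choice is without loss of generality.
1. Y is the centroid of triangle TAR ⇒ Y = (1/3, 1/3)
2. W is the midpoint of AR ⇒ W = (1/2, 0)
3. E is the midpoint of YW ⇒ E = (5/12, 1/6)
through Y parallel to AE: direction (5/12, 1/6); meets AR at H = (-1/2, 0)
H = A + t·(R−A) with t = -1/2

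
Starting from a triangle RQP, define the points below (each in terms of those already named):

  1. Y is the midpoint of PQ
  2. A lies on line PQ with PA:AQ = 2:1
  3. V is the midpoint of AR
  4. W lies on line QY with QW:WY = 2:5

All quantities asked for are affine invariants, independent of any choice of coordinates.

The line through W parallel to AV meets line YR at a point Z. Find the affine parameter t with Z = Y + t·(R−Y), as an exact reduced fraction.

t = 15/7

Work in coordinates with R = (0, 0), Q = (1, 0), P = (0, 1).
1. Y is the midpoint of PQ ⇒ Y = (1/2, 1/2)
2. A lies on line PQ with PA:AQ = 2:1 ⇒ A = (2/3, 1/3)
3. V is the midpoint of AR ⇒ V = (1/3, 1/6)
4. W lies on line QY with QW:WY = 2:5 ⇒ W = (6/7, 1/7)
through W parallel to AV: direction (-1/3, -1/6); meets YR at Z = (-4/7, -4/7)
Z = Y + t·(R−Y) with t = 15/7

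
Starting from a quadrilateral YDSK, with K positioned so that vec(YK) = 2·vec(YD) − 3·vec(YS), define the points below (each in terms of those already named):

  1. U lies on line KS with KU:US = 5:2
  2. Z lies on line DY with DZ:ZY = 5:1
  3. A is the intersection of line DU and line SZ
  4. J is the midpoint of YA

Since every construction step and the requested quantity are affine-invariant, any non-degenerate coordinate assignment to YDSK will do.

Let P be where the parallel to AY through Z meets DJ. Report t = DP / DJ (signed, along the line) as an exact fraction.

Assign Y = (0, 0), D = (1, 0), S = (0, 1), K = (2, -3) — the answer is frame-independent, so this choice is without loss of generality.
1. U lies on line KS with KU:US = 5:2 ⇒ U = (4/7, -1/7)
2. Z lies on line DY with DZ:ZY = 5:1 ⇒ Z = (1/6, 0)
3. A is the intersection of line DU and line SZ ⇒ A = (4/19, -5/19)
4. J is the midpoint of YA ⇒ J = (2/19, -5/38)
through Z parallel to AY: direction (-4/19, 5/19); meets DJ at P = (29/114, -25/228)
P = D + t·(J−D) with t = 5/6

t = 5/6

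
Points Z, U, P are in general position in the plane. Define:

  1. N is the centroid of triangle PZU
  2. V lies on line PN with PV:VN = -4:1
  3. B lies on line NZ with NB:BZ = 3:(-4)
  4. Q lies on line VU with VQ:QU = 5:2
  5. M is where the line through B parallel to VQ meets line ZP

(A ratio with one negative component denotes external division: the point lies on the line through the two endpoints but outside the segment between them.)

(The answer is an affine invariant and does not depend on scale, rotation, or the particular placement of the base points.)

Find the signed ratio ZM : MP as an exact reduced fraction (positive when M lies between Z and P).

ZM:MP = -8/3

Choose coordinates Z = (0, 0), U = (1, 0), P = (0, 1).
1. N is the centroid of triangle PZU ⇒ N = (1/3, 1/3)
2. V lies on line PN with PV:VN = -4:1 ⇒ V = (4/9, 1/9)
3. B lies on line NZ with NB:BZ = 3:(-4) ⇒ B = (4/3, 4/3)
4. Q lies on line VU with VQ:QU = 5:2 ⇒ Q = (53/63, 2/63)
5. M is where the line through B parallel to VQ meets line ZP ⇒ M = (0, 8/5)
M = Z + t·(P−Z) with t = 8/5, so ZM:MP = t:(1−t) = 8/5:-3/5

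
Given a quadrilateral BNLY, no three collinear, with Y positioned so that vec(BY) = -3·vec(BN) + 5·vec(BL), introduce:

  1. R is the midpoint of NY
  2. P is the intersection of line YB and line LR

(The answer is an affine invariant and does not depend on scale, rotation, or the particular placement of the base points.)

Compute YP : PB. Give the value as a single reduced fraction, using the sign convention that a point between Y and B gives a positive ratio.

YP:PB = -1/2

Choose coordinates B = (0, 0), N = (1, 0), L = (0, 1), Y = (-3, 5).
1. R is the midpoint of NY ⇒ R = (-1, 5/2)
2. P is the intersection of line YB and line LR ⇒ P = (-6, 10)
P = Y + t·(B−Y) with t = -1, so YP:PB = t:(1−t) = -1:2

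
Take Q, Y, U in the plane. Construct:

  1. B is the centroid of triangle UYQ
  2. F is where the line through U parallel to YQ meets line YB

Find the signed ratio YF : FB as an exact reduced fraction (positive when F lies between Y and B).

YF:FB = -3/2

Choose coordinates Q = (0, 0), Y = (1, 0), U = (0, 1).
1. B is the centroid of triangle UYQ ⇒ B = (1/3, 1/3)
2. F is where the line through U parallel to YQ meets line YB ⇒ F = (-1, 1)
F = Y + t·(B−Y) with t = 3, so YF:FB = t:(1−t) = 3:-2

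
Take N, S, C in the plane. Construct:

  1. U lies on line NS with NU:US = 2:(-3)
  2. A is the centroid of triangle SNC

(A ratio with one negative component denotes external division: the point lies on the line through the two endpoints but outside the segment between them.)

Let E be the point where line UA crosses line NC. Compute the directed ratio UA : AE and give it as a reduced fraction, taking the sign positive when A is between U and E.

UA:AE = -7

Assign N = (0, 0), S = (1, 0), C = (0, 1) — the answer is frame-independent, so this choice is without loss of generality.
1. U lies on line NS with NU:US = 2:(-3) ⇒ U = (-2, 0)
2. A is the centroid of triangle SNC ⇒ A = (1/3, 1/3)
line UA meets NC at E = (0, 2/7)
A = U + t·(E−U) with t = 7/6, so UA:AE = 7/6:-1/6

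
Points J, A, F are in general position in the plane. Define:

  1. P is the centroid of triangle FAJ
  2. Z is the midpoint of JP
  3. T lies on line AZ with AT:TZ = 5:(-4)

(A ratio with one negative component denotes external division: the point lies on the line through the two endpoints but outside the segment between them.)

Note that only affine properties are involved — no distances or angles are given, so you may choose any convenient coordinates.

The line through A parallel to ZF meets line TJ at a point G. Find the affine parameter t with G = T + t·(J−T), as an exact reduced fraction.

Choose coordinates J = (0, 0), A = (1, 0), F = (0, 1).
1. P is the centroid of triangle FAJ ⇒ P = (1/3, 1/3)
2. Z is the midpoint of JP ⇒ Z = (1/6, 1/6)
3. T lies on line AZ with AT:TZ = 5:(-4) ⇒ T = (-19/6, 5/6)
through A parallel to ZF: direction (-1/6, 5/6); meets TJ at G = (19/18, -5/18)
G = T + t·(J−T) with t = 4/3

t = 4/3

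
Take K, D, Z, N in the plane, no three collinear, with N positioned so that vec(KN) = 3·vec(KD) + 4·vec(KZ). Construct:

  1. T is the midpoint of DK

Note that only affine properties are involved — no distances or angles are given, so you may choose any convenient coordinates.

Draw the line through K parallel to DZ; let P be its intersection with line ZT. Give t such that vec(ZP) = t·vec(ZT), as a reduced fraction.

Assign K = (0, 0), D = (1, 0), Z = (0, 1), N = (3, 4) — the answer is frame-independent, so this choice is without loss of generality.
1. T is the midpoint of DK ⇒ T = (1/2, 0)
through K parallel to DZ: direction (-1, 1); meets ZT at P = (1, -1)
P = Z + t·(T−Z) with t = 2

t = 2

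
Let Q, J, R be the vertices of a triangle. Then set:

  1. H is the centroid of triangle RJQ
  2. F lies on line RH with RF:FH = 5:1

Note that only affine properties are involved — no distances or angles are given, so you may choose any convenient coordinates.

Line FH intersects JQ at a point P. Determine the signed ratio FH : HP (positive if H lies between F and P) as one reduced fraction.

FH:HP = 1/3

Set Q = (0, 0), J = (1, 0), R = (0, 1); any affine frame gives the same invariant.
1. H is the centroid of triangle RJQ ⇒ H = (1/3, 1/3)
2. F lies on line RH with RF:FH = 5:1 ⇒ F = (5/18, 4/9)
line FH meets JQ at P = (1/2, 0)
H = F + t·(P−F) with t = 1/4, so FH:HP = 1/4:3/4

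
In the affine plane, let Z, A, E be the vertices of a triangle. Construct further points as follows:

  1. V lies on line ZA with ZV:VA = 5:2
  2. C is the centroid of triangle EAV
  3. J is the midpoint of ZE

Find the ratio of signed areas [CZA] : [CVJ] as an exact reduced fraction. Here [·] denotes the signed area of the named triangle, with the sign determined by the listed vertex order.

Assign Z = (0, 0), A = (1, 0), E = (0, 1) — the answer is frame-independent, so this choice is without loss of generality.
1. V lies on line ZA with ZV:VA = 5:2 ⇒ V = (5/7, 0)
2. C is the centroid of triangle EAV ⇒ C = (4/7, 1/3)
3. J is the midpoint of ZE ⇒ J = (0, 1/2)
2·[CZA] = 1/3, 2·[CVJ] = -1/6
[CZA]:[CVJ] = 1/3:-1/6 = -2

[CZA]:[CVJ] = -2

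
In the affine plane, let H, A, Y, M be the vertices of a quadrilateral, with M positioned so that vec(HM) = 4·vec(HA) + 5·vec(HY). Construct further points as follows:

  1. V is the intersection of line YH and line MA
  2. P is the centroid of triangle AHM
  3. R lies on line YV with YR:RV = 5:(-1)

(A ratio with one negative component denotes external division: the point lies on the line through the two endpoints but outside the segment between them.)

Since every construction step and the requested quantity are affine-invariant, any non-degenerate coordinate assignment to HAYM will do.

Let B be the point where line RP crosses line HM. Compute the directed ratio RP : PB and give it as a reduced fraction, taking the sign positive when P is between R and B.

Assign H = (0, 0), A = (1, 0), Y = (0, 1), M = (4, 5) — the answer is frame-independent, so this choice is without loss of generality.
1. V is the intersection of line YH and line MA ⇒ V = (0, -5/3)
2. P is the centroid of triangle AHM ⇒ P = (5/3, 5/3)
3. R lies on line YV with YR:RV = 5:(-1) ⇒ R = (0, -7/3)
line RP meets HM at B = (140/69, 175/69)
P = R + t·(B−R) with t = 23/28, so RP:PB = 23/28:5/28

RP:PB = 23/5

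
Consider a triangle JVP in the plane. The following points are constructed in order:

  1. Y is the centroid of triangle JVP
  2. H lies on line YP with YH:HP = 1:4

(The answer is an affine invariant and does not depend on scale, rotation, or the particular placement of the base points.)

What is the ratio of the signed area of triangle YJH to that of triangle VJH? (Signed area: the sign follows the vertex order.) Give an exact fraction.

[YJH]:[VJH] = 1/7

Work in coordinates with J = (0, 0), V = (1, 0), P = (0, 1).
1. Y is the centroid of triangle JVP ⇒ Y = (1/3, 1/3)
2. H lies on line YP with YH:HP = 1:4 ⇒ H = (4/15, 7/15)
2·[YJH] = -1/15, 2·[VJH] = -7/15
[YJH]:[VJH] = -1/15:-7/15 = 1/7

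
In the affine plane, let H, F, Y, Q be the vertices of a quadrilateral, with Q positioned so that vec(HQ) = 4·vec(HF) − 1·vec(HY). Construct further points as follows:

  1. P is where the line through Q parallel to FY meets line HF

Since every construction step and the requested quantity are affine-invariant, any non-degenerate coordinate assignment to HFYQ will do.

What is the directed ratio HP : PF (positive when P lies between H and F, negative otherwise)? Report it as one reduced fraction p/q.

Assign H = (0, 0), F = (1, 0), Y = (0, 1), Q = (4, -1) — the answer is frame-independent, so this choice is without loss of generality.
1. P is where the line through Q parallel to FY meets line HF ⇒ P = (3, 0)
P = H + t·(F−H) with t = 3, so HP:PF = t:(1−t) = 3:-2

HP:PF = -3/2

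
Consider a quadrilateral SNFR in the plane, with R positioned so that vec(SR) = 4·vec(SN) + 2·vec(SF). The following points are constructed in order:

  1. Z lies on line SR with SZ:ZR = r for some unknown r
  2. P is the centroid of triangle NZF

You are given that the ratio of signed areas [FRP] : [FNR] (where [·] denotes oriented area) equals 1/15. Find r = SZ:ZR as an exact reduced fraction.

r = -5/3

Choose coordinates S = (0, 0), N = (1, 0), F = (0, 1), R = (4, 2).
1. With SZ:ZR = r, write λ = r/(r+1) so Z = S + λ·(R−S); Z is affine-linear in λ
2. P is the centroid of triangle NZF ⇒ P is an affine combination of earlier points and hence also affine-linear in λ
Every point depending on Z is an affine combination of Z and λ-independent points, so each such coordinate is linear in λ; the λ² term in each signed area is a multiple of (R−S)×(R−S) = 0, so 2·[FRP] and 2·[FNR] are each linear in λ. Evaluating at λ=0 and λ=1:
  2·[FRP] = 4/3·λ − 3,   2·[FNR] = 5
So [FRP]:[FNR] = (4/3·λ − 3) / (5). Setting this equal to 1/15:
  4/3·λ − 3 = 1/15·(5)  ⇒  λ = 5/2
Then r = λ/(1−λ) = (5/2)/(-3/2) = -5/3. Check: with r = -5/3, Z = (10, 5) and [FRP]:[FNR] = 1/15 as required.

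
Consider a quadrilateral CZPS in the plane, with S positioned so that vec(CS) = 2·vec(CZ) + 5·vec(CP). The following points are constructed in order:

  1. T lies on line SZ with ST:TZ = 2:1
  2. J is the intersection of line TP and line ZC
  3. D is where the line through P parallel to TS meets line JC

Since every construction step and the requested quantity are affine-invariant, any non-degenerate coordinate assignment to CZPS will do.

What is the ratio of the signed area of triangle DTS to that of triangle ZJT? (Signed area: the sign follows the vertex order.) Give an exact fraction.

[DTS]:[ZJT] = -4/5

Choose coordinates C = (0, 0), Z = (1, 0), P = (0, 1), S = (2, 5).
1. T lies on line SZ with ST:TZ = 2:1 ⇒ T = (4/3, 5/3)
2. J is the intersection of line TP and line ZC ⇒ J = (-2, 0)
3. D is where the line through P parallel to TS meets line JC ⇒ D = (-1/5, 0)
2·[DTS] = 4, 2·[ZJT] = -5
[DTS]:[ZJT] = 4:-5 = -4/5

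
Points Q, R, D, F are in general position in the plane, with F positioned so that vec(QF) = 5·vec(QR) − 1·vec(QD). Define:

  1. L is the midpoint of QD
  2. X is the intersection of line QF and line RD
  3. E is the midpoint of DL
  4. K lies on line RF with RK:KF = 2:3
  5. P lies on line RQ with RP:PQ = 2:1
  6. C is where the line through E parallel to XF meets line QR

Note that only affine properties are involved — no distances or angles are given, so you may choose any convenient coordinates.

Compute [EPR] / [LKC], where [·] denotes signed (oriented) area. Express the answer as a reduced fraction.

Choose coordinates Q = (0, 0), R = (1, 0), D = (0, 1), F = (5, -1).
1. L is the midpoint of QD ⇒ L = (0, 1/2)
2. X is the intersection of line QF and line RD ⇒ X = (5/4, -1/4)
3. E is the midpoint of DL ⇒ E = (0, 3/4)
4. K lies on line RF with RK:KF = 2:3 ⇒ K = (13/5, -2/5)
5. P lies on line RQ with RP:PQ = 2:1 ⇒ P = (1/3, 0)
6. C is where the line through E parallel to XF meets line QR ⇒ C = (15/4, 0)
2·[EPR] = 1/2, 2·[LKC] = 83/40
[EPR]:[LKC] = 1/2:83/40 = 20/83

[EPR]:[LKC] = 20/83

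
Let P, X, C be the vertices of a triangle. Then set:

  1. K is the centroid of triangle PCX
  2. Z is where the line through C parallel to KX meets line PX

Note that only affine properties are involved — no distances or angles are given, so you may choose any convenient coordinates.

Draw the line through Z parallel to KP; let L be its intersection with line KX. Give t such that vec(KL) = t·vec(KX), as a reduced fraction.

Set P = (0, 0), X = (1, 0), C = (0, 1); any affine frame gives the same invariant.
1. K is the centroid of triangle PCX ⇒ K = (1/3, 1/3)
2. Z is where the line through C parallel to KX meets line PX ⇒ Z = (2, 0)
through Z parallel to KP: direction (-1/3, -1/3); meets KX at L = (5/3, -1/3)
L = K + t·(X−K) with t = 2

t = 2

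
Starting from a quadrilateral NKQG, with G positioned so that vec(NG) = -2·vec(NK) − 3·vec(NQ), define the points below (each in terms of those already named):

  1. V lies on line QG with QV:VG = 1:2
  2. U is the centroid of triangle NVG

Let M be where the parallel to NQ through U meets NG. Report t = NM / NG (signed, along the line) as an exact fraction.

Assign N = (0, 0), K = (1, 0), Q = (0, 1), G = (-2, -3) — the answer is frame-independent, so this choice is without loss of generality.
1. V lies on line QG with QV:VG = 1:2 ⇒ V = (-2/3, -1/3)
2. U is the centroid of triangle NVG ⇒ U = (-8/9, -10/9)
through U parallel to NQ: direction (0, 1); meets NG at M = (-8/9, -4/3)
M = N + t·(G−N) with t = 4/9

t = 4/9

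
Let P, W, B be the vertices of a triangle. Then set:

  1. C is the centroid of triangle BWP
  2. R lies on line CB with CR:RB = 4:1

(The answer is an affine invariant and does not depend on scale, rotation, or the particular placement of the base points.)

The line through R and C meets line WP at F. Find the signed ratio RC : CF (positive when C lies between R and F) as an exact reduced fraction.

RC:CF = 8/5

Choose coordinates P = (0, 0), W = (1, 0), B = (0, 1).
1. C is the centroid of triangle BWP ⇒ C = (1/3, 1/3)
2. R lies on line CB with CR:RB = 4:1 ⇒ R = (1/15, 13/15)
line RC meets WP at F = (1/2, 0)
C = R + t·(F−R) with t = 8/13, so RC:CF = 8/13:5/13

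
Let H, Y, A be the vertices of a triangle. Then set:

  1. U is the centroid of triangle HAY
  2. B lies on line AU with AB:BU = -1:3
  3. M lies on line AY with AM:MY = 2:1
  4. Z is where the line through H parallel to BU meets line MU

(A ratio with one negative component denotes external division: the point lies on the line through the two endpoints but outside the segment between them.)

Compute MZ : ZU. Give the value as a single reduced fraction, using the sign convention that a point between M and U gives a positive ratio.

Assign H = (0, 0), Y = (1, 0), A = (0, 1) — the answer is frame-independent, so this choice is without loss of generality.
1. U is the centroid of triangle HAY ⇒ U = (1/3, 1/3)
2. B lies on line AU with AB:BU = -1:3 ⇒ B = (-1/6, 4/3)
3. M lies on line AY with AM:MY = 2:1 ⇒ M = (2/3, 1/3)
4. Z is where the line through H parallel to BU meets line MU ⇒ Z = (-1/6, 1/3)
Z = M + t·(U−M) with t = 5/2, so MZ:ZU = t:(1−t) = 5/2:-3/2

MZ:ZU = -5/3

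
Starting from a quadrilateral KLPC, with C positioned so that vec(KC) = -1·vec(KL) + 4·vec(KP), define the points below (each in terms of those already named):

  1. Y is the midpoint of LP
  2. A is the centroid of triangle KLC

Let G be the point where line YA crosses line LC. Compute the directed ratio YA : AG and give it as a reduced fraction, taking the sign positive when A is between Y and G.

YA:AG = -1/4

Choose coordinates K = (0, 0), L = (1, 0), P = (0, 1), C = (-1, 4).
1. Y is the midpoint of LP ⇒ Y = (1/2, 1/2)
2. A is the centroid of triangle KLC ⇒ A = (0, 4/3)
line YA meets LC at G = (2, -2)
A = Y + t·(G−Y) with t = -1/3, so YA:AG = -1/3:4/3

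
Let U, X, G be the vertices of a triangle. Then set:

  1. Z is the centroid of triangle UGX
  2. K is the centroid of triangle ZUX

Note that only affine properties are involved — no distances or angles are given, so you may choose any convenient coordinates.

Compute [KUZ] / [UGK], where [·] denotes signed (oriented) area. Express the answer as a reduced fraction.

Assign U = (0, 0), X = (1, 0), G = (0, 1) — the answer is frame-independent, so this choice is without loss of generality.
1. Z is the centroid of triangle UGX ⇒ Z = (1/3, 1/3)
2. K is the centroid of triangle ZUX ⇒ K = (4/9, 1/9)
2·[KUZ] = -1/9, 2·[UGK] = -4/9
[KUZ]:[UGK] = -1/9:-4/9 = 1/4

[KUZ]:[UGK] = 1/4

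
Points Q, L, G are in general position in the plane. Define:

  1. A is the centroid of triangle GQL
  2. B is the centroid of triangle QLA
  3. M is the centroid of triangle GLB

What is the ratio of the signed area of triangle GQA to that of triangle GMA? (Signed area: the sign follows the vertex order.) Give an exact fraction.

[GQA]:[GMA] = -3

Assign Q = (0, 0), L = (1, 0), G = (0, 1) — the answer is frame-independent, so this choice is without loss of generality.
1. A is the centroid of triangle GQL ⇒ A = (1/3, 1/3)
2. B is the centroid of triangle QLA ⇒ B = (4/9, 1/9)
3. M is the centroid of triangle GLB ⇒ M = (13/27, 10/27)
2·[GQA] = 1/3, 2·[GMA] = -1/9
[GQA]:[GMA] = 1/3:-1/9 = -3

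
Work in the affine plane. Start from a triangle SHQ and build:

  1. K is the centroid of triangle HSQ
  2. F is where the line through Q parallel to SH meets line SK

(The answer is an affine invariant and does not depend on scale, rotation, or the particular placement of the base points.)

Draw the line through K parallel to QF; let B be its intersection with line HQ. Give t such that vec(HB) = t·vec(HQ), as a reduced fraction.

t = 1/3

Set S = (0, 0), H = (1, 0), Q = (0, 1); any affine frame gives the same invariant.
1. K is the centroid of triangle HSQ ⇒ K = (1/3, 1/3)
2. F is where the line through Q parallel to SH meets line SK ⇒ F = (1, 1)
through K parallel to QF: direction (1, 0); meets HQ at B = (2/3, 1/3)
B = H + t·(Q−H) with t = 1/3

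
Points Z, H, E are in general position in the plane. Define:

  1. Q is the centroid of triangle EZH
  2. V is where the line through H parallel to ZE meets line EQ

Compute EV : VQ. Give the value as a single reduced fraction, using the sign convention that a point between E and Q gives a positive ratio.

Assign Z = (0, 0), H = (1, 0), E = (0, 1) — the answer is frame-independent, so this choice is without loss of generality.
1. Q is the centroid of triangle EZH ⇒ Q = (1/3, 1/3)
2. V is where the line through H parallel to ZE meets line EQ ⇒ V = (1, -1)
V = E + t·(Q−E) with t = 3, so EV:VQ = t:(1−t) = 3:-2

EV:VQ = -3/2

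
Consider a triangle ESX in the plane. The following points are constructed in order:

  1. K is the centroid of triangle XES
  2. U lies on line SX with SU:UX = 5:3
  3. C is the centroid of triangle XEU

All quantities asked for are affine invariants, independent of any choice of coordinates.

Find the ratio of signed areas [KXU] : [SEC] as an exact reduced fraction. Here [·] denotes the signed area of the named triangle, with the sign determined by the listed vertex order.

Choose coordinates E = (0, 0), S = (1, 0), X = (0, 1).
1. K is the centroid of triangle XES ⇒ K = (1/3, 1/3)
2. U lies on line SX with SU:UX = 5:3 ⇒ U = (3/8, 5/8)
3. C is the centroid of triangle XEU ⇒ C = (1/8, 13/24)
2·[KXU] = -1/8, 2·[SEC] = -13/24
[KXU]:[SEC] = -1/8:-13/24 = 3/13

[KXU]:[SEC] = 3/13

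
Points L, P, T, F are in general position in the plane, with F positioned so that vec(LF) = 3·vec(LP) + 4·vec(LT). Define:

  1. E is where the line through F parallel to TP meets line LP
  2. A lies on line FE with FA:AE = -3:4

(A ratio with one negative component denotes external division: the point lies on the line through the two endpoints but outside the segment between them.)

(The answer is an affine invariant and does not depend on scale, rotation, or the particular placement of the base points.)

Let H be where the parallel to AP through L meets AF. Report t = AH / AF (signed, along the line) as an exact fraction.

Assign L = (0, 0), P = (1, 0), T = (0, 1), F = (3, 4) — the answer is frame-independent, so this choice is without loss of generality.
1. E is where the line through F parallel to TP meets line LP ⇒ E = (7, 0)
2. A lies on line FE with FA:AE = -3:4 ⇒ A = (-9, 16)
through L parallel to AP: direction (10, -16); meets AF at H = (-35/3, 56/3)
H = A + t·(F−A) with t = -2/9

t = -2/9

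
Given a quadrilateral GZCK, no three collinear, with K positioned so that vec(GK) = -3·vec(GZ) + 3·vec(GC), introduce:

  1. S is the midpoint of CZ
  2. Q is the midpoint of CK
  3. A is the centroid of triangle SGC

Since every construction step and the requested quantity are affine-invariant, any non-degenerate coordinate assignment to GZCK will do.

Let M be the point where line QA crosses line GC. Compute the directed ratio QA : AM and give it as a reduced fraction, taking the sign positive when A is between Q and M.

QA:AM = -10

Set G = (0, 0), Z = (1, 0), C = (0, 1), K = (-3, 3); any affine frame gives the same invariant.
1. S is the midpoint of CZ ⇒ S = (1/2, 1/2)
2. Q is the midpoint of CK ⇒ Q = (-3/2, 2)
3. A is the centroid of triangle SGC ⇒ A = (1/6, 1/2)
line QA meets GC at M = (0, 13/20)
A = Q + t·(M−Q) with t = 10/9, so QA:AM = 10/9:-1/9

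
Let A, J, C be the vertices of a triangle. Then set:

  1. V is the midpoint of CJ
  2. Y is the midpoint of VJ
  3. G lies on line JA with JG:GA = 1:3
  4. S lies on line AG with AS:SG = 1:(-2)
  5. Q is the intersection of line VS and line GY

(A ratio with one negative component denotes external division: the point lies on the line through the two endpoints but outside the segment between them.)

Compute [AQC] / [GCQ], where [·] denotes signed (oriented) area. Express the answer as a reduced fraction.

Set A = (0, 0), J = (1, 0), C = (0, 1); any affine frame gives the same invariant.
1. V is the midpoint of CJ ⇒ V = (1/2, 1/2)
2. Y is the midpoint of VJ ⇒ Y = (3/4, 1/4)
3. G lies on line JA with JG:GA = 1:3 ⇒ G = (3/4, 0)
4. S lies on line AG with AS:SG = 1:(-2) ⇒ S = (-3/4, 0)
5. Q is the intersection of line VS and line GY ⇒ Q = (3/4, 3/5)
2·[AQC] = 3/4, 2·[GCQ] = -9/20
[AQC]:[GCQ] = 3/4:-9/20 = -5/3

[AQC]:[GCQ] = -5/3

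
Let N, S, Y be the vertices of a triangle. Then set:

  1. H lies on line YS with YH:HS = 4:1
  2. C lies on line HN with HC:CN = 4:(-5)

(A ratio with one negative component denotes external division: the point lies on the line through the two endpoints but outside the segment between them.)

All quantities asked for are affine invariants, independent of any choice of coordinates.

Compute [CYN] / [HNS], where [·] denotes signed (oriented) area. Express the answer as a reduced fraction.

Work in coordinates with N = (0, 0), S = (1, 0), Y = (0, 1).
1. H lies on line YS with YH:HS = 4:1 ⇒ H = (4/5, 1/5)
2. C lies on line HN with HC:CN = 4:(-5) ⇒ C = (4, 1)
2·[CYN] = 4, 2·[HNS] = 1/5
[CYN]:[HNS] = 4:1/5 = 20

[CYN]:[HNS] = 20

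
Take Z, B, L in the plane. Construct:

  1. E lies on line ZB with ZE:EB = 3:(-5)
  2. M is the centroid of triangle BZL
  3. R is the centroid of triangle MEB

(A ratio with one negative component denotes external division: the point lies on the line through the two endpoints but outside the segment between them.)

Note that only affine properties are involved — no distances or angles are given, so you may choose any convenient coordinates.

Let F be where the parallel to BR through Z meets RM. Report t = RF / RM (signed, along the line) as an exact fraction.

t = -2/5

Set Z = (0, 0), B = (1, 0), L = (0, 1); any affine frame gives the same invariant.
1. E lies on line ZB with ZE:EB = 3:(-5) ⇒ E = (-3/2, 0)
2. M is the centroid of triangle BZL ⇒ M = (1/3, 1/3)
3. R is the centroid of triangle MEB ⇒ R = (-1/18, 1/9)
through Z parallel to BR: direction (-19/18, 1/9); meets RM at F = (-19/90, 1/45)
F = R + t·(M−R) with t = -2/5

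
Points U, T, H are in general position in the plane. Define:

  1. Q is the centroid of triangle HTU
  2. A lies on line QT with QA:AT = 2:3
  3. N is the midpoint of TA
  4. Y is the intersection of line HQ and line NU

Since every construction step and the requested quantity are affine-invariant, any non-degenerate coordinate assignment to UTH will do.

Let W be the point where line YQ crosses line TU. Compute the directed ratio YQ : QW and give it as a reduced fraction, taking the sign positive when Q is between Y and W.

Assign U = (0, 0), T = (1, 0), H = (0, 1) — the answer is frame-independent, so this choice is without loss of generality.
1. Q is the centroid of triangle HTU ⇒ Q = (1/3, 1/3)
2. A lies on line QT with QA:AT = 2:3 ⇒ A = (3/5, 1/5)
3. N is the midpoint of TA ⇒ N = (4/5, 1/10)
4. Y is the intersection of line HQ and line NU ⇒ Y = (8/17, 1/17)
line YQ meets TU at W = (1/2, 0)
Q = Y + t·(W−Y) with t = -14/3, so YQ:QW = -14/3:17/3

YQ:QW = -14/17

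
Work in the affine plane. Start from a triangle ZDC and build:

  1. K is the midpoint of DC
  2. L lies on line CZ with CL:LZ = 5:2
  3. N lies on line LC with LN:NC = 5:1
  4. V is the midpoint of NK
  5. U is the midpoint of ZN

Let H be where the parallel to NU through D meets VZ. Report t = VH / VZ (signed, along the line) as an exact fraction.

t = -3

Assign Z = (0, 0), D = (1, 0), C = (0, 1) — the answer is frame-independent, so this choice is without loss of generality.
1. K is the midpoint of DC ⇒ K = (1/2, 1/2)
2. L lies on line CZ with CL:LZ = 5:2 ⇒ L = (0, 2/7)
3. N lies on line LC with LN:NC = 5:1 ⇒ N = (0, 37/42)
4. V is the midpoint of NK ⇒ V = (1/4, 29/42)
5. U is the midpoint of ZN ⇒ U = (0, 37/84)
through D parallel to NU: direction (0, -37/84); meets VZ at H = (1, 58/21)
H = V + t·(Z−V) with t = -3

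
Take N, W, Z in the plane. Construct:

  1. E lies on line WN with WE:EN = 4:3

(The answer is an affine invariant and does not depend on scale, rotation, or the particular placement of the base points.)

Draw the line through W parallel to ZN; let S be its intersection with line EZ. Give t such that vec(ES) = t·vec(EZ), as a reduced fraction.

Set N = (0, 0), W = (1, 0), Z = (0, 1); any affine frame gives the same invariant.
1. E lies on line WN with WE:EN = 4:3 ⇒ E = (3/7, 0)
through W parallel to ZN: direction (0, -1); meets EZ at S = (1, -4/3)
S = E + t·(Z−E) with t = -4/3

t = -4/3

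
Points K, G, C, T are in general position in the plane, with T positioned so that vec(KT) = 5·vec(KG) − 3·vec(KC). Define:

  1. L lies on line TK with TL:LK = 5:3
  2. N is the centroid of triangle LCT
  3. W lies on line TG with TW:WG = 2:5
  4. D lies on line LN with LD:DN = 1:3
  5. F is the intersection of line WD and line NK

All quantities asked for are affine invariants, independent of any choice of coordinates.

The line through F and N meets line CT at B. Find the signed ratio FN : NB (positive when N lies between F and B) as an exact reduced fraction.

FN:NB = 99/25

Work in coordinates with K = (0, 0), G = (1, 0), C = (0, 1), T = (5, -3).
1. L lies on line TK with TL:LK = 5:3 ⇒ L = (15/8, -9/8)
2. N is the centroid of triangle LCT ⇒ N = (55/24, -25/24)
3. W lies on line TG with TW:WG = 2:5 ⇒ W = (27/7, -15/7)
4. D lies on line LN with LD:DN = 1:3 ⇒ D = (95/48, -53/48)
5. F is the intersection of line WD and line NK ⇒ F = (-11/114, 5/114)
line FN meets CT at B = (55/19, -25/19)
N = F + t·(B−F) with t = 99/124, so FN:NB = 99/124:25/124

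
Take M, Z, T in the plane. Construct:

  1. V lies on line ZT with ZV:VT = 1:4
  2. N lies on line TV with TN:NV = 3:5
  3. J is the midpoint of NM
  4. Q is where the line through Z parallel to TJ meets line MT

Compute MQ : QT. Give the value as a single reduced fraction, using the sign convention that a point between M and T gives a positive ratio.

MQ:QT = -13/10

Set M = (0, 0), Z = (1, 0), T = (0, 1); any affine frame gives the same invariant.
1. V lies on line ZT with ZV:VT = 1:4 ⇒ V = (4/5, 1/5)
2. N lies on line TV with TN:NV = 3:5 ⇒ N = (3/10, 7/10)
3. J is the midpoint of NM ⇒ J = (3/20, 7/20)
4. Q is where the line through Z parallel to TJ meets line MT ⇒ Q = (0, 13/3)
Q = M + t·(T−M) with t = 13/3, so MQ:QT = t:(1−t) = 13/3:-10/3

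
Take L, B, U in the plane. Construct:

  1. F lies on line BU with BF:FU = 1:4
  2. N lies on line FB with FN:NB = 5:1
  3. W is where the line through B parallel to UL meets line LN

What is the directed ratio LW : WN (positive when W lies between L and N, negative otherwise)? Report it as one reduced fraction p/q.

LW:WN = -30

Assign L = (0, 0), B = (1, 0), U = (0, 1) — the answer is frame-independent, so this choice is without loss of generality.
1. F lies on line BU with BF:FU = 1:4 ⇒ F = (4/5, 1/5)
2. N lies on line FB with FN:NB = 5:1 ⇒ N = (29/30, 1/30)
3. W is where the line through B parallel to UL meets line LN ⇒ W = (1, 1/29)
W = L + t·(N−L) with t = 30/29, so LW:WN = t:(1−t) = 30/29:-1/29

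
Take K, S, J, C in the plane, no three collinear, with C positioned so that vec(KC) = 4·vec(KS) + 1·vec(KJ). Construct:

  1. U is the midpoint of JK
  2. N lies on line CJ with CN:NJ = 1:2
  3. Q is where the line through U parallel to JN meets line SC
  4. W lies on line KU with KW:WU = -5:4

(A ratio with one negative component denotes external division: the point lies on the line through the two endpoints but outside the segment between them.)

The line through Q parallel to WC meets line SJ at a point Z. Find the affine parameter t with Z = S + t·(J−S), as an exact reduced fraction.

Assign K = (0, 0), S = (1, 0), J = (0, 1), C = (4, 1) — the answer is frame-independent, so this choice is without loss of generality.
1. U is the midpoint of JK ⇒ U = (0, 1/2)
2. N lies on line CJ with CN:NJ = 1:2 ⇒ N = (8/3, 1)
3. Q is where the line through U parallel to JN meets line SC ⇒ Q = (5/2, 1/2)
4. W lies on line KU with KW:WU = -5:4 ⇒ W = (0, 5/2)
through Q parallel to WC: direction (4, -3/2); meets SJ at Z = (-7/10, 17/10)
Z = S + t·(J−S) with t = 17/10

t = 17/10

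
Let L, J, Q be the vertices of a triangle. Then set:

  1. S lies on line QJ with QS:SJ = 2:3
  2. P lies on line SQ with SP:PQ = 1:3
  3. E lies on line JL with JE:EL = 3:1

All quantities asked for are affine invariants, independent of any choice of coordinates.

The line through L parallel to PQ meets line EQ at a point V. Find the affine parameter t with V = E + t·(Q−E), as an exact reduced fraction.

Set L = (0, 0), J = (1, 0), Q = (0, 1); any affine frame gives the same invariant.
1. S lies on line QJ with QS:SJ = 2:3 ⇒ S = (2/5, 3/5)
2. P lies on line SQ with SP:PQ = 1:3 ⇒ P = (3/10, 7/10)
3. E lies on line JL with JE:EL = 3:1 ⇒ E = (1/4, 0)
through L parallel to PQ: direction (-3/10, 3/10); meets EQ at V = (1/3, -1/3)
V = E + t·(Q−E) with t = -1/3

t = -1/3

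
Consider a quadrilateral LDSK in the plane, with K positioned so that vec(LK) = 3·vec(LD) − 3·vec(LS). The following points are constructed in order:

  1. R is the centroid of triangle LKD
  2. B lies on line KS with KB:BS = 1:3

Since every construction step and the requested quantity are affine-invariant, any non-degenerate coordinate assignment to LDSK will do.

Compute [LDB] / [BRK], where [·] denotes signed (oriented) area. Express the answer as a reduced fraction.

Choose coordinates L = (0, 0), D = (1, 0), S = (0, 1), K = (3, -3).
1. R is the centroid of triangle LKD ⇒ R = (4/3, -1)
2. B lies on line KS with KB:BS = 1:3 ⇒ B = (9/4, -2)
2·[LDB] = -2, 2·[BRK] = 1/6
[LDB]:[BRK] = -2:1/6 = -12

[LDB]:[BRK] = -12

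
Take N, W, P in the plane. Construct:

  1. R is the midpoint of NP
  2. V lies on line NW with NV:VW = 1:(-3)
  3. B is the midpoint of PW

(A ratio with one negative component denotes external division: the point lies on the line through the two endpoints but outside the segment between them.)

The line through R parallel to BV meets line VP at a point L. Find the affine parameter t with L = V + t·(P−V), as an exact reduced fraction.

Work in coordinates with N = (0, 0), W = (1, 0), P = (0, 1).
1. R is the midpoint of NP ⇒ R = (0, 1/2)
2. V lies on line NW with NV:VW = 1:(-3) ⇒ V = (-1/2, 0)
3. B is the midpoint of PW ⇒ B = (1/2, 1/2)
through R parallel to BV: direction (-1, -1/2); meets VP at L = (-1/3, 1/3)
L = V + t·(P−V) with t = 1/3

t = 1/3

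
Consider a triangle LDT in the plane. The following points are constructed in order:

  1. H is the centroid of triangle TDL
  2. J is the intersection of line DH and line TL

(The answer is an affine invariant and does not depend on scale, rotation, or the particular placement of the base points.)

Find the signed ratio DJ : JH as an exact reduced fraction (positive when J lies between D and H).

DJ:JH = -3

Set L = (0, 0), D = (1, 0), T = (0, 1); any affine frame gives the same invariant.
1. H is the centroid of triangle TDL ⇒ H = (1/3, 1/3)
2. J is the intersection of line DH and line TL ⇒ J = (0, 1/2)
J = D + t·(H−D) with t = 3/2, so DJ:JH = t:(1−t) = 3/2:-1/2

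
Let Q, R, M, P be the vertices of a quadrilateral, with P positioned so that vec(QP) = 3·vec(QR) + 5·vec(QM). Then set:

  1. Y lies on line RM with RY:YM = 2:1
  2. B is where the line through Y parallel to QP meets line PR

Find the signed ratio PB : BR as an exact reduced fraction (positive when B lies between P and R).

Work in coordinates with Q = (0, 0), R = (1, 0), M = (0, 1), P = (3, 5).
1. Y lies on line RM with RY:YM = 2:1 ⇒ Y = (1/3, 2/3)
2. B is where the line through Y parallel to QP meets line PR ⇒ B = (47/15, 16/3)
B = P + t·(R−P) with t = -1/15, so PB:BR = t:(1−t) = -1/15:16/15

PB:BR = -1/16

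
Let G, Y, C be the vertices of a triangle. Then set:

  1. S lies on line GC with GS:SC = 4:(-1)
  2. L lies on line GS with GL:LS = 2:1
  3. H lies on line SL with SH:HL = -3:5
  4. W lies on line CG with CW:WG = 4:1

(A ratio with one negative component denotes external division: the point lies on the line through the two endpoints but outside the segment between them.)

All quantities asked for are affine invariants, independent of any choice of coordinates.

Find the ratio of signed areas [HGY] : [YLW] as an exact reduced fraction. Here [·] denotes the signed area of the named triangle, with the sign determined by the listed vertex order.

Assign G = (0, 0), Y = (1, 0), C = (0, 1) — the answer is frame-independent, so this choice is without loss of generality.
1. S lies on line GC with GS:SC = 4:(-1) ⇒ S = (0, 4/3)
2. L lies on line GS with GL:LS = 2:1 ⇒ L = (0, 8/9)
3. H lies on line SL with SH:HL = -3:5 ⇒ H = (0, 2)
4. W lies on line CG with CW:WG = 4:1 ⇒ W = (0, 1/5)
2·[HGY] = 2, 2·[YLW] = 31/45
[HGY]:[YLW] = 2:31/45 = 90/31

[HGY]:[YLW] = 90/31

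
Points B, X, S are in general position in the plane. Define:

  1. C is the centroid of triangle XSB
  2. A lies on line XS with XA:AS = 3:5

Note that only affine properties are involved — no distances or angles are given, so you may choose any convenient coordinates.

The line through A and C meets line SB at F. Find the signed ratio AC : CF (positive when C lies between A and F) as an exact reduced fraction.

Work in coordinates with B = (0, 0), X = (1, 0), S = (0, 1).
1. C is the centroid of triangle XSB ⇒ C = (1/3, 1/3)
2. A lies on line XS with XA:AS = 3:5 ⇒ A = (5/8, 3/8)
line AC meets SB at F = (0, 2/7)
C = A + t·(F−A) with t = 7/15, so AC:CF = 7/15:8/15

AC:CF = 7/8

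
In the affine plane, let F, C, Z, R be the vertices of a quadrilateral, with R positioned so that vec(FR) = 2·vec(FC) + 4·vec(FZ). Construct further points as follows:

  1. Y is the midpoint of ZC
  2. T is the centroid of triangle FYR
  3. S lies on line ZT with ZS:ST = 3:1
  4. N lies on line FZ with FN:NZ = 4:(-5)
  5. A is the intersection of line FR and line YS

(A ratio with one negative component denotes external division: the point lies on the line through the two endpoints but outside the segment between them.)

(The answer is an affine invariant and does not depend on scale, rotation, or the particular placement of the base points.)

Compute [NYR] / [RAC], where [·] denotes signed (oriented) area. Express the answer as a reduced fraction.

Work in coordinates with F = (0, 0), C = (1, 0), Z = (0, 1), R = (2, 4).
1. Y is the midpoint of ZC ⇒ Y = (1/2, 1/2)
2. T is the centroid of triangle FYR ⇒ T = (5/6, 3/2)
3. S lies on line ZT with ZS:ST = 3:1 ⇒ S = (5/8, 11/8)
4. N lies on line FZ with FN:NZ = 4:(-5) ⇒ N = (0, -4)
5. A is the intersection of line FR and line YS ⇒ A = (3/5, 6/5)
2·[NYR] = -5, 2·[RAC] = 14/5
[NYR]:[RAC] = -5:14/5 = -25/14

[NYR]:[RAC] = -25/14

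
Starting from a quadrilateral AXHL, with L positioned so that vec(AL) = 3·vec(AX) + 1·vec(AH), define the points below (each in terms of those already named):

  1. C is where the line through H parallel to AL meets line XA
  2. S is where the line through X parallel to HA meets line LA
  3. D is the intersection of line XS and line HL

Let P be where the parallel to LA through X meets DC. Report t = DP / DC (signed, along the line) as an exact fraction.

t = -3

Choose coordinates A = (0, 0), X = (1, 0), H = (0, 1), L = (3, 1).
1. C is where the line through H parallel to AL meets line XA ⇒ C = (-3, 0)
2. S is where the line through X parallel to HA meets line LA ⇒ S = (1, 1/3)
3. D is the intersection of line XS and line HL ⇒ D = (1, 1)
through X parallel to LA: direction (-3, -1); meets DC at P = (13, 4)
P = D + t·(C−D) with t = -3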